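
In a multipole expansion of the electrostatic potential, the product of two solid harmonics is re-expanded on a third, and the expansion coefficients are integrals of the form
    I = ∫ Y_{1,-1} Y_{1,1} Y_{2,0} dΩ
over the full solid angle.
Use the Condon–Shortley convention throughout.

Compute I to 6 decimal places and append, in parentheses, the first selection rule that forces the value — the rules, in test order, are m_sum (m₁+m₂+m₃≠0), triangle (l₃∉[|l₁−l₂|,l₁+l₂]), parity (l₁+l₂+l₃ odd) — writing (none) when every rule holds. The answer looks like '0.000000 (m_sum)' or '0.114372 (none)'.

Rules hold: Σm=0, L=4 even, 0≤2≤2.
N = 3·3·5 = 45
Δ = 0!·2!·2!/5! = 1/30
Racah Σ t=0..0: t=0:+1/1 = 1/1
⇒ 3j(1 1 2; 0 0 0)² = 2/15, sgn +1
Racah Σ t=0..0: t=0:+1/4 = 1/4
⇒ 3j(1 1 2; -1 1 0)² = 1/30, sgn +1
4πI² = N·(3j₀)²·(3jₘ)² = 1/5
I = +1·√(0.2/4π) = 0.12615663
No selection rule forces the value: the integral is nonzero (none).

0.126157 (none)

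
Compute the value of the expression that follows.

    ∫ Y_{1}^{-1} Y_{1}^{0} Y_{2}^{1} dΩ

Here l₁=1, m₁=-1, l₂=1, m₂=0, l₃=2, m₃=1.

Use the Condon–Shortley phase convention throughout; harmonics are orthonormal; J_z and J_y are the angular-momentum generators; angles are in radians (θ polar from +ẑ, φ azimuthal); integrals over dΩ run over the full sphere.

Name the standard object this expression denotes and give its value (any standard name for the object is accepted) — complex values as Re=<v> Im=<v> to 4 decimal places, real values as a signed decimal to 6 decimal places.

Gaunt coefficient, -0.218510

This is a Gaunt coefficient — the integral of a triple product of spherical harmonics over the sphere.
Checks pass: Σm=0; 4 even; l₃=2∈[0,2].
(2·1+1)(2·1+1)(2·2+1) = 45
Δ: 0! 2! 2! / 5! → 1/30
sum: t=0:+1/1 = 1/1
3j²(1 1 2; 0 0 0) = Δ·Π!·Σ² = 2/15  (sign +1)
sum: t=0:+1/2 = 1/2
3j²(1 1 2; -1 0 1) = Δ·Π!·Σ² = 1/10  (sign -1)
combine: 4πI² = 45·2/15·1/10 = 3/5
take √, sign -1: I = -0.21850969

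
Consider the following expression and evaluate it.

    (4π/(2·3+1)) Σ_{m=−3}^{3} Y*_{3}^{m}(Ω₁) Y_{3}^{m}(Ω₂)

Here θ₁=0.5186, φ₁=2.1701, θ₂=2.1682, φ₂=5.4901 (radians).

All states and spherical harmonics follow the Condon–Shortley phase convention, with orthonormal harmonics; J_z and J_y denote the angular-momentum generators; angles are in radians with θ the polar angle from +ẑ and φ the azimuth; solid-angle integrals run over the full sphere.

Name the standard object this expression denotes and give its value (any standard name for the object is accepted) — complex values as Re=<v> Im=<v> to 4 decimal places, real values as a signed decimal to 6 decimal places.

This sum is the spherical-harmonic addition theorem: it equals the Legendre polynomial P_l(cos γ) of the angle γ between the two directions.
Addition theorem: P_3(cos γ) = (4π/7) Σ_m Y*_{lm}(Ω₁) Y_{lm}(Ω₂), m = −3…3:
  term(m=-3) = -0.010306+0.006111i   from Y*(Ω₁)=+0.049503+0.011440i, Y(Ω₂)=-0.170546+0.162856i
  term(m=-2) = -0.080299+0.029933i   from Y*(Ω₁)=-0.079303-0.203140i, Y(Ω₂)=+0.006041-0.392929i
  term(m=-1) = -0.067951+0.012253i   from Y*(Ω₁)=-0.250433+0.366605i, Y(Ω₂)=+0.109119+0.110810i
  term(m=+0) = +0.074435+0.000000i   from Y*(Ω₁)=+0.250077-0.000000i, Y(Ω₂)=+0.297650+0.000000i
  term(m=+1) = -0.067951-0.012253i   from Y*(Ω₁)=+0.250433+0.366605i, Y(Ω₂)=-0.109119+0.110810i
  term(m=+2) = -0.080299-0.029933i   from Y*(Ω₁)=-0.079303+0.203140i, Y(Ω₂)=+0.006041+0.392929i
  term(m=+3) = -0.010306-0.006111i   from Y*(Ω₁)=-0.049503+0.011440i, Y(Ω₂)=+0.170546+0.162856i
Total Σ_m = -0.242675+0.000000i. Multiply by 1.795196: -0.435649+0.000000i. P_3(cos γ) = -0.435649

Legendre polynomial (addition theorem), -0.435649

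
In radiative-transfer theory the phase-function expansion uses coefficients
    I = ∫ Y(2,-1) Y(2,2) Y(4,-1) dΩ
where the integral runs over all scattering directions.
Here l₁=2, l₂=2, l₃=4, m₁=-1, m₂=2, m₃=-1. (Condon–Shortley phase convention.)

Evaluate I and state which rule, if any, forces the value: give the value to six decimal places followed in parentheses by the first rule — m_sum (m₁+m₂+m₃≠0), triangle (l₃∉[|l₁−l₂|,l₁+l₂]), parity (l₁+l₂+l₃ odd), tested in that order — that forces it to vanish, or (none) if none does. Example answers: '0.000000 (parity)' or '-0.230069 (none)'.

-0.090112 (none)

m-sum 0 ✓  L=8 even ✓  0≤4≤4 ✓
Π(2lᵢ+1) = 5×5×9 = 225
triangle coeff Δ(2,2,4) = 1/630
Σ_t [0,0]: t=0:+1/16 = 1/16
(3j)²=2/35 [(2 2 4; 0 0 0)], sign=+1
Σ_t [0,0]: t=0:+1/144 = 1/144
(3j)²=1/126 [(2 2 4; -1 2 -1)], sign=-1
⇒ 4πI² = 5/49
I = (-1)√(5/49/(4π)) = -0.09011188
No selection rule forces the value: the integral is nonzero (none).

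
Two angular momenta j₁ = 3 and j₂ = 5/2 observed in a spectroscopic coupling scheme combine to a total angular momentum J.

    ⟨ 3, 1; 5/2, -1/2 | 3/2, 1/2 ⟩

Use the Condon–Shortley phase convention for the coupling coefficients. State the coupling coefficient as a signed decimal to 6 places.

-0.097590  (= −√(1/105))

j₁+j₂−J=4  J+j₁−j₂=2  J−j₁+j₂=1  j₁+j₂+J+1=8
(j₁±m₁, j₂±m₂, J±M) = (4,2,2,3,2,1)
P² = 192/35
sum k=1..2:
  [1] −1/6 = -1/6
  [2] +1/8 = 1/8
S = -1/24
C² = P²·S² = 1/105 ; C = -0.097590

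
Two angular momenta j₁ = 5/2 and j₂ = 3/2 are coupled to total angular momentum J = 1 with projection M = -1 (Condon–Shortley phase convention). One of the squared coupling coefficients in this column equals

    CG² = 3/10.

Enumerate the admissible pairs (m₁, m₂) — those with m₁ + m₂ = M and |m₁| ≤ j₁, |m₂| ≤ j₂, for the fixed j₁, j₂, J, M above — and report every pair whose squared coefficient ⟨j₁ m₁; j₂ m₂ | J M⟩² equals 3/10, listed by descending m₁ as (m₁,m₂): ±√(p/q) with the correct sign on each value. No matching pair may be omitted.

(-3/2,1/2): +√(3/10)

Admissible pairs with m₁+m₂ = M = -1: (-5/2,3/2), (-3/2,1/2), (-1/2,-1/2), (1/2,-3/2)
  (m₁,m₂)=(1/2,-3/2): CG² = 1/20, CG = +√(1/20)
  (m₁,m₂)=(-1/2,-1/2): CG² = 3/20, CG = −√(3/20)
  (m₁,m₂)=(-3/2,1/2): CG² = 3/10, CG = +√(3/10)   ← matches the target
  (m₁,m₂)=(-5/2,3/2): CG² = 1/2, CG = −√(1/2)
Pairs with CG² = 3/10: (-3/2,1/2): +√(3/10)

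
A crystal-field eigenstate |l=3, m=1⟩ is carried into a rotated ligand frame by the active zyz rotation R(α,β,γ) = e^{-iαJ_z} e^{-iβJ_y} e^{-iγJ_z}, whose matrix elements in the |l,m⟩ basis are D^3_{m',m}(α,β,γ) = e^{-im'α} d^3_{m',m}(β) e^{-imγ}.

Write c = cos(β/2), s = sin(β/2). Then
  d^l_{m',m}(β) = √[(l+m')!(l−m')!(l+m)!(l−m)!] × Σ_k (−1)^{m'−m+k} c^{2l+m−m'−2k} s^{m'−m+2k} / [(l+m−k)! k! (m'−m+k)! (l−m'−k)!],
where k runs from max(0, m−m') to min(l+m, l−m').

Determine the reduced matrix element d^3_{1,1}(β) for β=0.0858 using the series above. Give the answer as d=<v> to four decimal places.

d^3_{1,1}(β=0.0858) via the finite sum:
With c≡cos(β/2)=0.999080 and s≡sin(β/2)=0.042887, N=[24·2·24·2]^{1/2}=48.000000
The bounds max(0,m−m')=0 and min(l+m,l−m')=2 give 3 terms
  k=0: (−1)^0·48.0000/(48)·0.9991^6·0.0429^0 = +0.994492
  k=1: (−1)^1·48.0000/(6)·0.9991^4·0.0429^2 = -0.014660
  k=2: (−1)^2·48.0000/(8)·0.9991^2·0.0429^4 = +0.000020
d^3_{1,1}(0.0858) = +0.994492 -0.014660 +0.000020 = +0.979852

d=0.9799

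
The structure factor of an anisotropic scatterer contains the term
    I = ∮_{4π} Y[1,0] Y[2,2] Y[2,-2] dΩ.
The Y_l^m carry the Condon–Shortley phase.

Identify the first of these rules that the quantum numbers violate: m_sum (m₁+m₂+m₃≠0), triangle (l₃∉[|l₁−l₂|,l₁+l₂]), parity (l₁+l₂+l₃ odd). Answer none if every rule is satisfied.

m₁+m₂+m₃ = 0 + 2 − 2 = 0  ✓
triangle: |1−2|=1 ≤ l₃=2 ≤ 1+2=3  ✓
parity: l₁+l₂+l₃ = 5 is odd  ✗

parity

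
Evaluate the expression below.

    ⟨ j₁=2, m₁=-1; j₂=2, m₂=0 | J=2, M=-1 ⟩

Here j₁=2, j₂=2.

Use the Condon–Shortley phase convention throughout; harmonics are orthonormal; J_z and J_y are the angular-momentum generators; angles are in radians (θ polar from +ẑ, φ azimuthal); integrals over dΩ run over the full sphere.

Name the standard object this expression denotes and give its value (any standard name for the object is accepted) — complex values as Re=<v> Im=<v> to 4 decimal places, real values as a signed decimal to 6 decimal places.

This is a Clebsch–Gordan (vector-coupling) coefficient.
√[5·2!2!2!/7! · 1!3!2!2!1!3!] = √(8/7)
  +(−1)^1/∏(1,1,2,1,0,1)! = -1/2  (running -1/2)
  +(−1)^2/∏(2,0,1,0,1,2)! = 1/4  (running -1/4)
⟨..|..⟩ = √(8/7)·(-1/4) = -0.267261

Clebsch–Gordan coefficient, −√(1/14) ≈ -0.267261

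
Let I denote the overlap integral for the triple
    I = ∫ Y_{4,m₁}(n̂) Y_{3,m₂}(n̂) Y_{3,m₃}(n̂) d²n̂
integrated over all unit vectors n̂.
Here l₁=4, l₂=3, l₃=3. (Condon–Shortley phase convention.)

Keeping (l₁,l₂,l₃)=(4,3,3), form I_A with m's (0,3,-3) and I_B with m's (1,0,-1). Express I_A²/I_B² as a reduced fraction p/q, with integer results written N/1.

3/5

Shared (l₁,l₂,l₃)=(4,3,3): N and (l;000)² cancel in I_A²/I_B².
A: Δ = 4!·4!·2!/11! = 1/34650; Racah Σ t=4..4: t=4:+1/1152 = 1/1152; ⇒ 3j(4 3 3; 0 3 -3)² = 1/154, sgn +1
B: Δ = 4!·4!·2!/11! = 1/34650; Racah Σ t=1..3: t=1:−1/48 t=2:+1/24 t=3:−1/288 = 5/288; ⇒ 3j(4 3 3; 1 0 -1)² = 5/462, sgn +1
I_A²/I_B² = (1/154)/(5/462) = 3/5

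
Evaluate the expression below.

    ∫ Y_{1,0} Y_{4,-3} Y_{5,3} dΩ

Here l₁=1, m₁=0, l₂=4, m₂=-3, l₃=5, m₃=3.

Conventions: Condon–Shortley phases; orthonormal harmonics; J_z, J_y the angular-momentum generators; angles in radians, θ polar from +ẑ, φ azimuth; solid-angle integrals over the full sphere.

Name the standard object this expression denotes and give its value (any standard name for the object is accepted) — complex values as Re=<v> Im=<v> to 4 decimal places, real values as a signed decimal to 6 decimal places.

Gaunt coefficient, -0.196426

This is a Gaunt coefficient — the integral of a triple product of spherical harmonics over the sphere.
Checks pass: Σm=0; 10 even; l₃=5∈[3,5].
(2·1+1)(2·4+1)(2·5+1) = 297
Δ: 0! 2! 8! / 11! → 1/495
sum: t=0:+1/576 = 1/576
3j²(1 4 5; 0 0 0) = Δ·Π!·Σ² = 5/99  (sign -1)
sum: t=0:+1/5040 = 1/5040
3j²(1 4 5; 0 -3 3) = Δ·Π!·Σ² = 16/495  (sign +1)
combine: 4πI² = 297·5/99·16/495 = 16/33
take √, sign -1: I = -0.19642560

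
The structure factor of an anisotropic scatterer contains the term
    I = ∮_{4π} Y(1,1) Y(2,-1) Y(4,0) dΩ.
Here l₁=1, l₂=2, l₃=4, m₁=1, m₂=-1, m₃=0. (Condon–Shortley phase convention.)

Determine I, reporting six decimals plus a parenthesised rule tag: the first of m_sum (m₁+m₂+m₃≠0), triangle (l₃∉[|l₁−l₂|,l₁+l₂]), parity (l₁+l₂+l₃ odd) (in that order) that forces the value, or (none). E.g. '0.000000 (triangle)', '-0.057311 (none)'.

triangle: need 1≤l₃≤3, have 4; I=0

0.000000 (triangle)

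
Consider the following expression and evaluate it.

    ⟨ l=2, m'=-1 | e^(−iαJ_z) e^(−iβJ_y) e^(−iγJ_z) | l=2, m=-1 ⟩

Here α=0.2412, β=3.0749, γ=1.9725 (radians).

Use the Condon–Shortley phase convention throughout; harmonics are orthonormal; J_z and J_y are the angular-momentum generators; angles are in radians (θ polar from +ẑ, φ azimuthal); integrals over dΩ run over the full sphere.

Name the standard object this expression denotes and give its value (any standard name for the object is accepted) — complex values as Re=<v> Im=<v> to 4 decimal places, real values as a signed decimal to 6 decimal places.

Wigner D-matrix element, Re=0.0020 Im=-0.0027

This is a Wigner D-matrix element — the rotation-matrix element ⟨l m'| R(α,β,γ) |l m⟩ in the angular-momentum basis.
First d^2_{-1,-1}(β=3.0749), then the phase factors e^{-i(-1)α} and e^{-i(-1)γ}:
With c≡cos(β/2)=0.033340 and s≡sin(β/2)=0.999444, N=[1·6·1·6]^{1/2}=6.000000
Admissible k: 0..1 (factorial args all ≥0)
  k=0: (−1)^0·6.0000/(6)·0.0333^4·0.9994^0 = +0.000001
  k=1: (−1)^1·6.0000/(2)·0.0333^2·0.9994^2 = -0.003331
d^2_{-1,-1}(3.0749) = +0.000001 -0.003331 = -0.003330
Phases: e^{-i·(-1)·0.2412}=+0.971052+0.238868i, e^{-i·(-1)·1.9725}=-0.390987+0.920396i ⇒ D=+0.001996-0.002665i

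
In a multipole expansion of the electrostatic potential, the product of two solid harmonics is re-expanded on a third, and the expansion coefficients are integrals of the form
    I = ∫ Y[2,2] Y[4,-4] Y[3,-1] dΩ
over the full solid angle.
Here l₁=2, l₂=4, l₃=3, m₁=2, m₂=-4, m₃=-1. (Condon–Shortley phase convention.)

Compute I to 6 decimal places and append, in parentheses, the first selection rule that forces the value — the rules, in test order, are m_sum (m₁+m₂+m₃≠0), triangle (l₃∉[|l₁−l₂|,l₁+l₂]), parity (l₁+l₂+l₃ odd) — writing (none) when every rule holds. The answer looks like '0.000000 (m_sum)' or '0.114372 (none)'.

m-sum = 2 − 4 − 1 = -3 ≠ 0 ⇒ I = 0

0.000000 (m_sum)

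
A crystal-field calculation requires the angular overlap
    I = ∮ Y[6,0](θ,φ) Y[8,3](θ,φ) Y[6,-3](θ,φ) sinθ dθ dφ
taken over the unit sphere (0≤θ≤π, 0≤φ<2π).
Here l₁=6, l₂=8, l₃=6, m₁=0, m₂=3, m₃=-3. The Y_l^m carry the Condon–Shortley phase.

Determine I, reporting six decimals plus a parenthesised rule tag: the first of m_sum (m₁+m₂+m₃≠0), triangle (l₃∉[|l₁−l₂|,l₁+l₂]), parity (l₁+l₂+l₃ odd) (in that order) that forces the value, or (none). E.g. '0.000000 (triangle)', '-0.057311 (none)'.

Checks pass: Σm=0; 20 even; l₃=6∈[2,14].
(2·6+1)(2·8+1)(2·6+1) = 2873
Δ: 8! 4! 8! / 21! → 1/1309458150
sum: t=2:+1/49766400 t=3:−1/3110400 t=4:+1/1327104 t=5:−1/3110400 t=6:+1/49766400 = 1/6635520
3j²(6 8 6; 0 0 0) = Δ·Π!·Σ² = 350/46189  (sign +1)
sum: t=3:−1/174182400 t=4:+1/11612160 t=5:−1/6220800 t=6:+1/24883200 = -1/24883200
3j²(6 8 6; 0 3 -3) = Δ·Π!·Σ² = 28/4199  (sign +1)
combine: 4πI² = 2873·350/46189·28/4199 = 9800/67507
take √, sign +1: I = 0.10748150
No selection rule forces the value: the integral is nonzero (none).

0.107481 (none)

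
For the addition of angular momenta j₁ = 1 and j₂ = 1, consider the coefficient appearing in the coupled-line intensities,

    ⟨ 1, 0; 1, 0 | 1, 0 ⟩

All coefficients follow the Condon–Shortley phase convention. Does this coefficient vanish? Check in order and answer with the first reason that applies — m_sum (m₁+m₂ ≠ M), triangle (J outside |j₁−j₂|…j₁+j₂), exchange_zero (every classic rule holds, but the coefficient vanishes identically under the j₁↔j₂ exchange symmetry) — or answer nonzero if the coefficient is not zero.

m-sum: m₁+m₂ = 0+0 = 0, M = 0  ✓
triangle: |j₁−j₂| = 0 ≤ J = 1 ≤ j₁+j₂ = 2  ✓
exchange: j₁=j₂ and m₁=m₂, and (−1)^(j₁+j₂−J) = (−1)^1 = −1 forces ⟨j₁m₁;j₂m₂|JM⟩ = −⟨j₂m₂;j₁m₁|JM⟩ = −⟨j₁m₁;j₂m₂|JM⟩ ⇒ the coefficient vanishes identically
Racah sum check: Σ_k collapses to 0 ⇒ CG = 0

exchange_zero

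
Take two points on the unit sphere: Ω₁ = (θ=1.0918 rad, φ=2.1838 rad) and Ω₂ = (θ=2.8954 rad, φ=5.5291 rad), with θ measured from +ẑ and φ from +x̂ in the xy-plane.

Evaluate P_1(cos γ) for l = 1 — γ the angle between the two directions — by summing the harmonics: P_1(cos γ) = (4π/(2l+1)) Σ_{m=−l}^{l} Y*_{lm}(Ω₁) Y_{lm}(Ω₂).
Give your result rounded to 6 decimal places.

-0.658805

Term-by-term m-sum for l=1 (normalisation 4π/3 = 4.188790):
  m=-1: Y*=-0.17640 + 0.25078j  Y=0.06137 + 0.05765j  product -0.02528 + 0.00522j
  m=+0: Y*=0.22519 + 0.00000j  Y=-0.47387 + 0.00000j  product -0.10671 + 0.00000j
  m=+1: Y*=0.17640 + 0.25078j  Y=-0.06137 + 0.05765j  product -0.02528 - 0.00522j
Σ over m = -0.15728 + 0.00000j; ×(4π/3) → -0.65880 + 0.00000j. Real part: -0.658805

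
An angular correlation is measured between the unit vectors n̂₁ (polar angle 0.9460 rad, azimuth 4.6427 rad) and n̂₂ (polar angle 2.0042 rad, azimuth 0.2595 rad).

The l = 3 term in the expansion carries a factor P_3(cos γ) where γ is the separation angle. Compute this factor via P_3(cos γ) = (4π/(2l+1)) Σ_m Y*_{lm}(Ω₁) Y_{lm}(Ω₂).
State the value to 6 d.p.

0.442650

Summing Y*_{l m}(θ₁,φ₁)·Y_{l m}(θ₂,φ₂) over m ∈ [−3, 3]; prefactor 4π/(2·3+1) = 1.795196:
  term(m=-3) = (0.057950, 0.038235)   from Y*(Ω₁)=(0.046204, 0.217772), Y(Ω₂)=(0.222039, -0.218996)
  term(m=-2) = (0.109960, -0.085055)   from Y*(Ω₁)=(-0.389447, 0.054635), Y(Ω₂)=(-0.306949, 0.175340)
  term(m=-1) = (0.002087, 0.006110)   from Y*(Ω₁)=(-0.012973, -0.185848), Y(Ω₂)=(-0.033496, 0.008893)
  term(m=+0) = (-0.093422, -0.000000)   from Y*(Ω₁)=(-0.281426, -0.000000), Y(Ω₂)=(0.331958, 0.000000)
  term(m=+1) = (0.002087, -0.006110)   from Y*(Ω₁)=(0.012973, -0.185848), Y(Ω₂)=(0.033496, 0.008893)
  term(m=+2) = (0.109960, 0.085055)   from Y*(Ω₁)=(-0.389447, -0.054635), Y(Ω₂)=(-0.306949, -0.175340)
  term(m=+3) = (0.057950, -0.038235)   from Y*(Ω₁)=(-0.046204, 0.217772), Y(Ω₂)=(-0.222039, -0.218996)
Accumulated sum (0.246575, 0.000000); after 4π/(2l+1) scaling, (0.442650, 0.000000) ⇒ P_3 = 0.442650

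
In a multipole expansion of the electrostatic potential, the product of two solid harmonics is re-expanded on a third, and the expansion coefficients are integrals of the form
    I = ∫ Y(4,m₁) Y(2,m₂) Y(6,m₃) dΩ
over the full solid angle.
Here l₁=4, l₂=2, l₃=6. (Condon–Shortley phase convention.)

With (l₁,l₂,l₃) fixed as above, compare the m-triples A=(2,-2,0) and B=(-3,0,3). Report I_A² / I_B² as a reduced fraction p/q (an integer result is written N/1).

l's match ⇒ only the (l;m) 3-j factors differ between A and B.
A: triangle coeff Δ(4,2,6) = 1/6435; Σ_t [0,0]: t=0:+1/34560 = 1/34560; (3j)²=1/429 [(4 2 6; 2 -2 0)], sign=+1
B: triangle coeff Δ(4,2,6) = 1/6435; Σ_t [0,0]: t=0:+1/20160 = 1/20160; (3j)²=12/715 [(4 2 6; -3 0 3)], sign=-1
I_A²/I_B² = (1/429)/(12/715) = 5/36

5/36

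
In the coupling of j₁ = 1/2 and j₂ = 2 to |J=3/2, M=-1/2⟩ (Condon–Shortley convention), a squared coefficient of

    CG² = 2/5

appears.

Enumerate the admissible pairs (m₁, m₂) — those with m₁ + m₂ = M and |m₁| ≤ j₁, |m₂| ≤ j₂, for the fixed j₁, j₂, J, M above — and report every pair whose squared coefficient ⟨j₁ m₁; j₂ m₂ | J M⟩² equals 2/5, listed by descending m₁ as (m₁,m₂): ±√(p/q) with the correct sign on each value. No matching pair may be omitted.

(-1/2,0): −√(2/5)

Admissible pairs with m₁+m₂ = M = -1/2: (-1/2,0), (1/2,-1)
  (m₁,m₂)=(1/2,-1): CG² = 3/5, CG = +√(3/5)
  (m₁,m₂)=(-1/2,0): CG² = 2/5, CG = −√(2/5)   ← matches the target
Pairs with CG² = 2/5: (-1/2,0): −√(2/5)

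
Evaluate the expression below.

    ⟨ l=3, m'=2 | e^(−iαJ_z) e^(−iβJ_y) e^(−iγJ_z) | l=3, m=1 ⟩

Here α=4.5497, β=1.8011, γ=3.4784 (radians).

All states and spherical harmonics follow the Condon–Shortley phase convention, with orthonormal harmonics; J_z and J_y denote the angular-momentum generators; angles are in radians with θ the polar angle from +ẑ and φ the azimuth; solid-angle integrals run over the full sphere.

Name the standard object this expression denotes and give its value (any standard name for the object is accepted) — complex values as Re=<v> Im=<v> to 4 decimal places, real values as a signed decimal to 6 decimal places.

Wigner D-matrix element, Re=0.5004 Im=-0.0057

This is a Wigner D-matrix element — the rotation-matrix element ⟨l m'| R(α,β,γ) |l m⟩ in the angular-momentum basis.
First d^3_{2,1}(β=1.8011), then the phase factors e^{-i(2)α} and e^{-i(1)γ}:
With c≡cos(β/2)=0.621179 and s≡sin(β/2)=0.783669, N=[120·1·24·2]^{1/2}=75.894664
k: max(0,(1)−(2))=0 … min(3+(1),3−(2))=1
  k=0: (−1)^1·75.8947/(24)·0.6212^5·0.7837^1 = -0.229201
  k=1: (−1)^2·75.8947/(12)·0.6212^3·0.7837^3 = +0.729588
d^3_{2,1}(1.8011) = -0.229201 +0.729588 = +0.500387
Attach z-rotation phases: D = e^{-i(2)(4.5497)}·(+0.500387)·e^{-i(1)(3.4784)} = +0.500355-0.005719i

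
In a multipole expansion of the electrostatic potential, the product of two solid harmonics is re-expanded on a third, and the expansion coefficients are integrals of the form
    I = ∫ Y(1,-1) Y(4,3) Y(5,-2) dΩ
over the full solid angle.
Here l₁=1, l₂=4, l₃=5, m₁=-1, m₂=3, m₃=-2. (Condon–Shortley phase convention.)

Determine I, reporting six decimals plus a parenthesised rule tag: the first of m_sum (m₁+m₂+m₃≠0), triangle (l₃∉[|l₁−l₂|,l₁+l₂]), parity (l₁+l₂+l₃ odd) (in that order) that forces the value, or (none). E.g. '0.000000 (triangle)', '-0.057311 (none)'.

Rules hold: Σm=0, L=10 even, 3≤5≤5.
N = 3·9·11 = 297
Δ = 0!·2!·8!/11! = 1/495
Racah Σ t=0..0: t=0:+1/576 = 1/576
⇒ 3j(1 4 5; 0 0 0)² = 5/99, sgn -1
Racah Σ t=0..0: t=0:+1/10080 = 1/10080
⇒ 3j(1 4 5; -1 3 -2)² = 1/165, sgn -1
4πI² = N·(3j₀)²·(3jₘ)² = 1/11
I = +1·√(0.0909091/4π) = 0.08505478
No selection rule forces the value: the integral is nonzero (none).

0.085055 (none)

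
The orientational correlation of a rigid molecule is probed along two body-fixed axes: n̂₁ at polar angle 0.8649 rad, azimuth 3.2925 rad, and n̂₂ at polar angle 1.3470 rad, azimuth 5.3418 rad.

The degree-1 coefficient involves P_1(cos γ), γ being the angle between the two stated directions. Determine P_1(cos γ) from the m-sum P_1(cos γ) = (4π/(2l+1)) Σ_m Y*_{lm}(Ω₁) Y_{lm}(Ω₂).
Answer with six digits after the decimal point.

Expand P_1 via completeness: Σ_{m} conj(Y_{1,m}) at Ω₁ times Y_{1,m} at Ω₂ —
  m=-1: (-0.25994 - 0.03953j) × (0.19831 + 0.27232j) = -0.04078 - 0.07863j  (running Σ = -0.04078 - 0.07863j)
  m=0: (0.31696 + 0.00000j) × (0.10844 + 0.00000j) = 0.03437 + 0.00000j  (running Σ = -0.00641 - 0.07863j)
  m=1: (0.25994 - 0.03953j) × (-0.19831 + 0.27232j) = -0.04078 + 0.07863j  (running Σ = -0.04720 + 0.00000j)
Total Σ_m = -0.04720 + 0.00000j. Multiply by 4.188790: -0.19771 + 0.00000j. P_1(cos γ) = -0.197707

-0.197707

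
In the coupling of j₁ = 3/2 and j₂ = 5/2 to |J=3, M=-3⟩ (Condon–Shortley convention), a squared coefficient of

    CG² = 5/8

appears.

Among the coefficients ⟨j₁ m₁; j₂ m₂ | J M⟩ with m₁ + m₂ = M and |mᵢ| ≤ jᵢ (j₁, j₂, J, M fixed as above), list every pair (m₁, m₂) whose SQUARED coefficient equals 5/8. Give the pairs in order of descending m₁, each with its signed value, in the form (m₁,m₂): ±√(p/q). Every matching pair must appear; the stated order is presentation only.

(-1/2,-5/2): +√(5/8)

Admissible pairs with m₁+m₂ = M = -3: (-3/2,-3/2), (-1/2,-5/2)
  (m₁,m₂)=(-1/2,-5/2): CG² = 5/8, CG = +√(5/8)   ← matches the target
  (m₁,m₂)=(-3/2,-3/2): CG² = 3/8, CG = −√(3/8)
Pairs with CG² = 5/8: (-1/2,-5/2): +√(5/8)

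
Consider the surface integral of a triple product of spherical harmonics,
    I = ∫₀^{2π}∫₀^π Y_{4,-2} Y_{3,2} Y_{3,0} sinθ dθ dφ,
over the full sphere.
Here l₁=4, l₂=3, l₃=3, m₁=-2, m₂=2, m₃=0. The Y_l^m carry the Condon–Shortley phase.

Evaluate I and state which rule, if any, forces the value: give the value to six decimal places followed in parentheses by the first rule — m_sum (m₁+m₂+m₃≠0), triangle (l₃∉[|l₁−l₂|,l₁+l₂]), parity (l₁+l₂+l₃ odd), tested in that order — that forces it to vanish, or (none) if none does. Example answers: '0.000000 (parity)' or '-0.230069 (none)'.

-0.044418 (none)

Rules hold: Σm=0, L=10 even, 1≤3≤7.
N = 9·7·7 = 441
Δ = 4!·4!·2!/11! = 1/34650
Racah Σ t=1..3: t=1:−1/72 t=2:+1/16 t=3:−1/72 = 5/144
⇒ 3j(4 3 3; 0 0 0)² = 2/77, sgn -1
Racah Σ t=3..4: t=3:−1/72 t=4:+1/96 = -1/288
⇒ 3j(4 3 3; -2 2 0)² = 1/462, sgn +1
4πI² = N·(3j₀)²·(3jₘ)² = 3/121
I = -1·√(0.0247934/4π) = -0.04441841
No selection rule forces the value: the integral is nonzero (none).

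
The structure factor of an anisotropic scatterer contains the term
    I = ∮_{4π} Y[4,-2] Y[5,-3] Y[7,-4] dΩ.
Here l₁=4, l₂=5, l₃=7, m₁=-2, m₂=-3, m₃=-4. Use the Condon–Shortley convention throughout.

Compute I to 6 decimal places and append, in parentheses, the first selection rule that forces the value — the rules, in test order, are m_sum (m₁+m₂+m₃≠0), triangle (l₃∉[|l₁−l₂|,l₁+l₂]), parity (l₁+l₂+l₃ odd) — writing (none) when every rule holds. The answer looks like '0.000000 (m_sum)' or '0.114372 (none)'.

0.000000 (m_sum)

Σmᵢ = -9 ≠ 0, so the φ-integral vanishes; I = 0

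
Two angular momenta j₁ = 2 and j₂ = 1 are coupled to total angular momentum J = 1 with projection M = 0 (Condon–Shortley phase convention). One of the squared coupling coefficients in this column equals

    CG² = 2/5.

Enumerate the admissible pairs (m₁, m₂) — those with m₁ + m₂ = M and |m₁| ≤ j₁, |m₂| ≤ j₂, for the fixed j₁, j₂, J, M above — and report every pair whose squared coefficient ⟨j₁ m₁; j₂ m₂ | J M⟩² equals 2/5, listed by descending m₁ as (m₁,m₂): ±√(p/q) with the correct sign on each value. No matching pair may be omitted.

(0,0): −√(2/5)

Admissible pairs with m₁+m₂ = M = 0: (-1,1), (0,0), (1,-1)
  (m₁,m₂)=(1,-1): CG² = 3/10, CG = +√(3/10)
  (m₁,m₂)=(0,0): CG² = 2/5, CG = −√(2/5)   ← matches the target
  (m₁,m₂)=(-1,1): CG² = 3/10, CG = +√(3/10)
Pairs with CG² = 2/5: (0,0): −√(2/5)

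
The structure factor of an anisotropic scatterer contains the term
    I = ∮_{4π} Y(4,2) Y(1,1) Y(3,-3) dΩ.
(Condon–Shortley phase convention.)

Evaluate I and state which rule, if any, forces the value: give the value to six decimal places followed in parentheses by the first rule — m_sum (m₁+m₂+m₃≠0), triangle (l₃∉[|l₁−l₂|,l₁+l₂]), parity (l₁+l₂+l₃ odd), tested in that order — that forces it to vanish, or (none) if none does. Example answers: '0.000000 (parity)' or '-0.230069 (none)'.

Rules hold: Σm=0, L=8 even, 3≤3≤5.
N = 9·3·7 = 189
Δ = 2!·6!·0!/9! = 1/252
Racah Σ t=1..1: t=1:−1/36 = -1/36
⇒ 3j(4 1 3; 0 0 0)² = 4/63, sgn +1
Racah Σ t=2..2: t=2:+1/1440 = 1/1440
⇒ 3j(4 1 3; 2 1 -3)² = 1/252, sgn +1
4πI² = N·(3j₀)²·(3jₘ)² = 1/21
I = +1·√(0.047619/4π) = 0.06155813
No selection rule forces the value: the integral is nonzero (none).

0.061558 (none)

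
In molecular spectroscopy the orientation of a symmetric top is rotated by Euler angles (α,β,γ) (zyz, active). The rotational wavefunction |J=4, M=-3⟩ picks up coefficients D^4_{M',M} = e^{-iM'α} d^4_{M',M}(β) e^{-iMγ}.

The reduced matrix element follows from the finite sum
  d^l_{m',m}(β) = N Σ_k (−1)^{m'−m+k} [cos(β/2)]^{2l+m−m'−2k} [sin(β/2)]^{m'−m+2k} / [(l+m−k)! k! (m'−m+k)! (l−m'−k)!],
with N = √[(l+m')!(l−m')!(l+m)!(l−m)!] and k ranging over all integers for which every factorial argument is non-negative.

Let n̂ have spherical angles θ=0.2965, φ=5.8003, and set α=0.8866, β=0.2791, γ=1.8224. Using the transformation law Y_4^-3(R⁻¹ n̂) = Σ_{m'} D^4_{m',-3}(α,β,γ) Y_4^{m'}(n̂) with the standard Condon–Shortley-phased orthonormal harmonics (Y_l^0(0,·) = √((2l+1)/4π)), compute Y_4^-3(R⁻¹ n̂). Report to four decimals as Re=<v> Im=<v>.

Re=0.0452 Im=-0.0251

Need the full column D^4_{m',-3} for m'=−4..4 at α=0.8866, β=0.2791, γ=1.8224.
cos(β/2)=0.990279, sin(β/2)=0.139098
d^4_{-4,-3}: single k=1 term ⇒ +0.367423;  D = -0.336799+0.146855i
d^4_{-3,-3}: k∈[0..1] ⇒ +0.924825 -0.127727 = +0.797098;  D = -0.214929+0.767575i
d^4_{-2,-3}: k∈[0..1] ⇒ -0.486055 +0.028769 = -0.457286;  D = -0.263305-0.373873i
d^4_{-1,-3}: k∈[0..1] ⇒ +0.144828 -0.004762 = +0.140066;  D = +0.139717+0.009882i
d^4_{0,-3}: k∈[0..1] ⇒ -0.030326 +0.000598 = -0.029727;  D = -0.020368+0.021653i
d^4_{1,-3}: k∈[0..1] ⇒ +0.004762 -0.000056 = +0.004706;  D = -0.000618-0.004665i
d^4_{2,-3}: k∈[0..1] ⇒ -0.000568 +0.000004 = -0.000564;  D = +0.000480+0.000296i
d^4_{3,-3}: k∈[0..1] ⇒ +0.000050 -0.000000 = +0.000050;  D = -0.000047+0.000016i
d^4_{4,-3}: single k=0 term ⇒ -0.000003;  D = +0.000001-0.000003i
Y_4^{m'}(θ=0.2965,φ=5.8003) and Σ D·Y over m':
  (-0.3368+0.1469i)·(-0.0011+0.0030i)  (-0.2149+0.7676i)·(+0.0036+0.0296i)  (-0.2633-0.3739i)·(+0.0878+0.1269i)  (+0.1397+0.0099i)·(+0.3983+0.2088i)  (-0.0204+0.0217i)·(+0.5120+0.0000i)  (-0.0006-0.0047i)·(-0.3983+0.2088i)  (+0.0005+0.0003i)·(+0.0878-0.1269i)  (-0.0000+0.0000i)·(-0.0036+0.0296i)  (+0.0000-0.0000i)·(-0.0011-0.0030i)
Y_4^-3(R⁻¹ n̂) = +0.045211-0.025082i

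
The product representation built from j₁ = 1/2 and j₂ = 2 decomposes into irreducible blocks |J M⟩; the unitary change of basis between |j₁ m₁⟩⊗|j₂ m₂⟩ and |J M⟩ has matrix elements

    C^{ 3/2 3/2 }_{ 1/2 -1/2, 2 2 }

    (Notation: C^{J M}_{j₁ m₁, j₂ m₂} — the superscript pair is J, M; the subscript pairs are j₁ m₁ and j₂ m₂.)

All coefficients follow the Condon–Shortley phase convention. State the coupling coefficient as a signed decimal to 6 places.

triangle: 1!*0!*3!/5! = 6/120
(j±m)!: 0!*1!*4!*0!*3!*0! = 144
prefactor² = (2J+1)*Δ*N² = 144/5
  k=1: −1/(1!*0!*0!*3!*0!*0!) = -1/6
Σ = -1/6  ⇒  CG² = 144/5*(-1/6)² = 4/5
CG = −√(4/5) = -0.894427

-0.894427  (= −√(4/5))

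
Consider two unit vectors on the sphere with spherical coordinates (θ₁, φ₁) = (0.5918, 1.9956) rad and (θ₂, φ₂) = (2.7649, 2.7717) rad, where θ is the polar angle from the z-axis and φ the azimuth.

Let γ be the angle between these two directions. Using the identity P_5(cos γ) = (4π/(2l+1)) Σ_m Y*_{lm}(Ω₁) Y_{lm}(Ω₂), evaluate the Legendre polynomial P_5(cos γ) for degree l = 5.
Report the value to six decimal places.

Term-by-term m-sum for l=5 (normalisation 4π/11 = 1.142397):
  m=-5: Y*=-0.02134 - 0.01318j  Y=0.00086 - 0.00301j  product -0.00006 + 0.00005j
  m=-4: Y*=-0.01511 + 0.11700j  Y=-0.00228 - 0.02488j  product 0.00295 + 0.00011j
  m=-3: Y*=0.29864 - 0.09120j  Y=-0.05196 - 0.10459j  product -0.02506 - 0.02649j
  m=-2: Y*=-0.30821 - 0.35057j  Y=-0.25107 - 0.22915j  product -0.00295 + 0.15864j
  m=-1: Y*=-0.09721 + 0.21490j  Y=-0.50483 - 0.19574j  product 0.09114 - 0.08946j
  m=+0: Y*=-0.32283 + 0.00000j  Y=-0.17139 + 0.00000j  product 0.05533 + 0.00000j
  m=+1: Y*=0.09721 + 0.21490j  Y=0.50483 - 0.19574j  product 0.09114 + 0.08946j
  m=+2: Y*=-0.30821 + 0.35057j  Y=-0.25107 + 0.22915j  product -0.00295 - 0.15864j
  m=+3: Y*=-0.29864 - 0.09120j  Y=0.05196 - 0.10459j  product -0.02506 + 0.02649j
  m=+4: Y*=-0.01511 - 0.11700j  Y=-0.00228 + 0.02488j  product 0.00295 - 0.00011j
  m=+5: Y*=0.02134 - 0.01318j  Y=-0.00086 - 0.00301j  product -0.00006 - 0.00005j
Σ over m = 0.18737 - 0.00000j; ×(4π/11) → 0.21405 - 0.00000j. Real part: 0.214054

0.214054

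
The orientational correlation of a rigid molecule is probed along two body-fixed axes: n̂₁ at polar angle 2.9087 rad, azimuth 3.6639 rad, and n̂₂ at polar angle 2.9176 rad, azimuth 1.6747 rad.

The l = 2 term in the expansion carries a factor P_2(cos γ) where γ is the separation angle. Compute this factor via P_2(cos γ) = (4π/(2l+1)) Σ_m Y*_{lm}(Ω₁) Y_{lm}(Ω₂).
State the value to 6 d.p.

0.791405

Expand P_2 via completeness: Σ_{m} conj(Y_{2,m}) at Ω₁ times Y_{2,m} at Ω₂ —
  term(m=-2) = -0.000263-0.000291i   from Y*(Ω₁)=+0.010334+0.017792i, Y(Ω₂)=-0.018648+0.003932i
  term(m=-1) = -0.011794+0.026523i   from Y*(Ω₁)=+0.150355+0.086549i, Y(Ω₂)=+0.017353+0.166413i
  term(m=+0) = +0.339003+0.000000i   from Y*(Ω₁)=+0.580385-0.000000i, Y(Ω₂)=+0.584100+0.000000i
  term(m=+1) = -0.011794-0.026523i   from Y*(Ω₁)=-0.150355+0.086549i, Y(Ω₂)=-0.017353+0.166413i
  term(m=+2) = -0.000263+0.000291i   from Y*(Ω₁)=+0.010334-0.017792i, Y(Ω₂)=-0.018648-0.003932i
Σ over m = +0.314890+0.000000i; ×(4π/5) → +0.791405+0.000000i. Real part: 0.791405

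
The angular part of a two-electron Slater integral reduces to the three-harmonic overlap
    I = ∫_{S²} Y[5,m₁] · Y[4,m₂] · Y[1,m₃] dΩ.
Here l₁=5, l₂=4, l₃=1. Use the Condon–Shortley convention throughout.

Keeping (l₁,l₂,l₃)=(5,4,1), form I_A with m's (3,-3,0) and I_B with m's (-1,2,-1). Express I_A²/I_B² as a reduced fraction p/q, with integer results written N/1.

8/3

Shared (l₁,l₂,l₃)=(5,4,1): N and (l;000)² cancel in I_A²/I_B².
A: Δ = 8!·2!·0!/11! = 1/495; Racah Σ t=1..1: t=1:−1/5040 = -1/5040; ⇒ 3j(5 4 1; 3 -3 0)² = 16/495, sgn +1
B: Δ = 8!·2!·0!/11! = 1/495; Racah Σ t=6..6: t=6:+1/2880 = 1/2880; ⇒ 3j(5 4 1; -1 2 -1)² = 2/165, sgn +1
I_A²/I_B² = (16/495)/(2/165) = 8/3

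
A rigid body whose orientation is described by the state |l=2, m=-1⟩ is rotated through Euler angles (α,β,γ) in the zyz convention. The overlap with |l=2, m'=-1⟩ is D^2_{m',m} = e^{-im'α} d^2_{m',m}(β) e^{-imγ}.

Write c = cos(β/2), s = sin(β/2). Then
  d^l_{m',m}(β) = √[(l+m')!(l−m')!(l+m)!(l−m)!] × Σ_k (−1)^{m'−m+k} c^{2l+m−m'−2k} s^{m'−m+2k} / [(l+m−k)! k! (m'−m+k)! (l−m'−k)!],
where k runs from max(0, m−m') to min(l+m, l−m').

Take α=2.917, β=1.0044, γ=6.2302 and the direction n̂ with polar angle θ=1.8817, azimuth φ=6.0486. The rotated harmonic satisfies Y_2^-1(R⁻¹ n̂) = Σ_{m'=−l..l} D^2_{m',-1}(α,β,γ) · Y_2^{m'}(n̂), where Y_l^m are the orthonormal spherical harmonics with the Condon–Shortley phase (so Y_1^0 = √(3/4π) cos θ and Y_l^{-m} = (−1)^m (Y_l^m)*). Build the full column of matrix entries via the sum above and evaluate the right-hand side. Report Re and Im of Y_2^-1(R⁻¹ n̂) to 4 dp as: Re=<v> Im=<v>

Need the full column D^2_{m',-1} for m'=−2..2 at α=2.9170, β=1.0044, γ=6.2302.
cos(β/2)=0.876526, sin(β/2)=0.481355
d^2_{-2,-1}: single k=1 term ⇒ +0.648320;  D = +0.568278-0.312055i
d^2_{-1,-1}: k∈[0..1] ⇒ +0.590281 -0.534050 = +0.056231;  D = -0.054079+0.015409i
d^2_{0,-1}: k∈[0..1] ⇒ -0.794027 +0.239462 = -0.554565;  D = -0.553786+0.029370i
d^2_{1,-1}: k∈[0..1] ⇒ +0.534050 -0.053686 = +0.480364;  D = -0.473308-0.082030i
d^2_{2,-1}: single k=0 term ⇒ -0.195520;  D = -0.180374-0.075454i
Y_2^{m'}(θ=1.8817,φ=6.0486) and Σ D·Y over m':
  (+0.5683-0.3121i)·(+0.3123+0.1583i)  (-0.0541+0.0154i)·(-0.2188-0.0523i)  (-0.5538+0.0294i)·(-0.2268+0.0000i)  (-0.4733-0.0820i)·(+0.2188-0.0523i)  (-0.1804-0.0755i)·(+0.3123-0.1583i)
Y_2^-1(R⁻¹ n̂) = +0.188987-0.002902i

Re=0.1890 Im=-0.0029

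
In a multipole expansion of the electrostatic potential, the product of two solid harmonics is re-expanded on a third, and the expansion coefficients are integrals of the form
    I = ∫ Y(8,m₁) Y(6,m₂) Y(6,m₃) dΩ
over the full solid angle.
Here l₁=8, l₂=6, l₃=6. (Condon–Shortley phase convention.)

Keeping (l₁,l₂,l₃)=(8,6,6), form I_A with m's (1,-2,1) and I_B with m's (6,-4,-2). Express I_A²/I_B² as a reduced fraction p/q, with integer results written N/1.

729/286

l's match ⇒ only the (l;m) 3-j factors differ between A and B.
A: triangle coeff Δ(8,6,6) = 1/1309458150; Σ_t [0,4]: t=0:+1/4877107200 t=1:−1/43545600 t=2:+1/4147200 t=3:−1/2488320 t=4:+1/9953280 = -1/12042240; (3j)²=3645/646646 [(8 6 6; 1 -2 1)], sign=+1
B: triangle coeff Δ(8,6,6) = 1/1309458150; Σ_t [0,2]: t=0:+1/232243200 t=1:−1/152409600 t=2:+1/1393459200 = -1/650280960; (3j)²=5/2261 [(8 6 6; 6 -4 -2)], sign=-1
I_A²/I_B² = (3645/646646)/(5/2261) = 729/286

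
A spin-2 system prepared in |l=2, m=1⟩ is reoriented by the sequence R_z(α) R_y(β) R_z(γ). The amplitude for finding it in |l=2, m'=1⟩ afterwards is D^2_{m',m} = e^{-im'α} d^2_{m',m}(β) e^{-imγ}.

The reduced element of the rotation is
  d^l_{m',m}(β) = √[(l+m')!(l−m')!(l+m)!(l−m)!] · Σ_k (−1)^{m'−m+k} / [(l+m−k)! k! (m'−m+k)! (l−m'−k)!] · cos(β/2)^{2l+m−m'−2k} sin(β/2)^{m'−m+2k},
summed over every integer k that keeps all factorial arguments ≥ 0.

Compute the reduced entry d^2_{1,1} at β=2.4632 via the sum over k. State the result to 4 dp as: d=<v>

d=-0.2831

d^2_{1,1}(β=2.4632) via the finite sum:
With c≡cos(β/2)=0.332729 and s≡sin(β/2)=0.943022, N=[6·1·6·1]^{1/2}=6.000000
k∈{0,1} keeps every argument non-negative
  k=0: (−1)^0·6.0000/(6)·0.3327^4·0.9430^0 = +0.012256
  k=1: (−1)^1·6.0000/(2)·0.3327^2·0.9430^2 = -0.295357
d^2_{1,1}(2.4632) = +0.012256 -0.295357 = -0.283101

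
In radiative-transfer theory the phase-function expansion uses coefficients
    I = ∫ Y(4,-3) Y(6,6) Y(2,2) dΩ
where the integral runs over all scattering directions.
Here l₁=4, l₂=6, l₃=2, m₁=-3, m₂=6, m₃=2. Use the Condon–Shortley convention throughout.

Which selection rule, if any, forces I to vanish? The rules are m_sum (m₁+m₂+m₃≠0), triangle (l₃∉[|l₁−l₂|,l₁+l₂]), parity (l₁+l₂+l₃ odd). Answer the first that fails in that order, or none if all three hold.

m_sum

Σmᵢ = 5  ✗
l₃∈[|l₁−l₂|,l₁+l₂]=[2,10], have l₃=2
Σlᵢ = 12 ⇒ even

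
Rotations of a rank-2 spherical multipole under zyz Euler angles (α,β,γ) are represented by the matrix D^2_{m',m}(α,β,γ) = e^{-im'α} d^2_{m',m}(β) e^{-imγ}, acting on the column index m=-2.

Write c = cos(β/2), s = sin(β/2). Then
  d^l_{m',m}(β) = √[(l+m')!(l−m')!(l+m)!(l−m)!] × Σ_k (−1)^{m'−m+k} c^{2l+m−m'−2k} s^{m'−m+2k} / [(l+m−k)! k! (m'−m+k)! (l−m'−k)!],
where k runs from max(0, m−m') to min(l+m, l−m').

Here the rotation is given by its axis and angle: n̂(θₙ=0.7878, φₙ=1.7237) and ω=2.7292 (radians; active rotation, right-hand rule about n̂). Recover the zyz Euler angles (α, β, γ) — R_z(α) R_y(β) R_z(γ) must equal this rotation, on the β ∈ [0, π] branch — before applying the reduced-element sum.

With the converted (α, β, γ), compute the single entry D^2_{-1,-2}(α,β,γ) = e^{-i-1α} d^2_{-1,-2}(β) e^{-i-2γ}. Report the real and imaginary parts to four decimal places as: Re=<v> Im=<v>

Axis–angle → zyz. n̂ = (sinθₙcosφₙ, sinθₙsinφₙ, cosθₙ) = (-0.107957, +0.700533, +0.705406), ω = 2.7292.
R = I cosω + sinω [n̂]ₓ + (1−cosω) n̂n̂ᵀ gives
  R = [-0.893832, -0.427643, +0.134853; +0.137814, +0.024188, +0.990163; -0.426698, +0.903624, +0.037315]
β = atan2(√(R₁₃²+R₂₃²), R₃₃) = 1.533472; α = atan2(R₂₃, R₁₃) mod 2π = 1.435436; γ = atan2(R₃₂, −R₃₁) mod 2π = 1.129629
Split into d^2_{-1,-2}(β=1.5335) × two z-phases.
Half-angle: c=0.720179, s=0.693788. N=√(1·6·1·24)=12.000000
k: max(0,(-2)−(-1))=0 … min(2+(-2),2−(-1))=0
  k=0: (−1)^1·12.0000/(6)·0.7202^3·0.6938^1 = -0.518297
d^2_{-1,-2}(1.5335) = -0.518297
D = (+0.134947+0.990853i)·(-0.518297)·(-0.635350+0.772224i) = +0.441018+0.272276i

Re=0.4410 Im=0.2723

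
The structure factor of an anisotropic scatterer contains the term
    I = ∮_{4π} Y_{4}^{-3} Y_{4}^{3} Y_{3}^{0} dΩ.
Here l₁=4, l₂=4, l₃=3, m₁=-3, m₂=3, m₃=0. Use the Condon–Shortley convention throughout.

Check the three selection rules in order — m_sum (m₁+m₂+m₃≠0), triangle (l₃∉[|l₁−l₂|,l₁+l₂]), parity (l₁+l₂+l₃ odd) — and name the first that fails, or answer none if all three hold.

parity

Σmᵢ = 0  ✓
l₃∈[|l₁−l₂|,l₁+l₂]=[0,8], have l₃=3  ✓
Σlᵢ = 11 ⇒ odd  ✗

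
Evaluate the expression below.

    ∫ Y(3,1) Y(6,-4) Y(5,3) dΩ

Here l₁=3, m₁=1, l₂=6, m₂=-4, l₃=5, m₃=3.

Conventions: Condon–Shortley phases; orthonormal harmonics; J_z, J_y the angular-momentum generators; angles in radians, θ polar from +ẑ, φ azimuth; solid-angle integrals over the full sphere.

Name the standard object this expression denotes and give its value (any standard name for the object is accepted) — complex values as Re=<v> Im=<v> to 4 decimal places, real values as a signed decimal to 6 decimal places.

Gaunt coefficient, +0.113950

This is a Gaunt coefficient — the integral of a triple product of spherical harmonics over the sphere.
m-sum 0 ✓  L=14 even ✓  3≤5≤9 ✓
Π(2lᵢ+1) = 7×13×11 = 1001
triangle coeff Δ(3,6,5) = 1/675675
Σ_t [1,3]: t=1:−1/8640 t=2:+1/2304 t=3:−1/8640 = 7/34560
(3j)²=7/429 [(3 6 5; 0 0 0)], sign=-1
Σ_t [0,2]: t=0:+1/69120 t=1:−1/30240 t=2:+1/322560 = -1/64512
(3j)²=10/1001 [(3 6 5; 1 -4 3)], sign=-1
⇒ 4πI² = 70/429
I = (+1)√(70/429/(4π)) = 0.11395029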